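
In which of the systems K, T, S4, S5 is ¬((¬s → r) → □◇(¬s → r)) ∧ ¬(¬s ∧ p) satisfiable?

S4-tableau for the formula:
1. ¬((¬s → r) → □◇(¬s → r)) ∧ ¬(¬s ∧ p), 0
2. ¬((¬s → r) → □◇(¬s → r)), 0
3. ¬(¬s ∧ p), 0
4. ¬s → r, 0
5. ¬□◇(¬s → r), 0
6. ¬p, 0
7. r, 0
8. ¬◇(¬s → r), 1
9. ¬(¬s → r), 1
10. ¬s, 1
11. ¬r, 1
Accessibility: 0R0, 0R1, 1R1
Complete open branch: satisfiable in S4, hence also in K, T (this S4-model is also a K-model and a T-model).
S5-tableau for the formula:
1. ¬((¬s → r) → □◇(¬s → r)) ∧ ¬(¬s ∧ p), 0
2. ¬((¬s → r) → □◇(¬s → r)), 0
3. ¬(¬s ∧ p), 0
4. ¬s → r, 0
5. ¬□◇(¬s → r), 0
6. ¬p, 0
7. r, 0
8. ¬◇(¬s → r), 1
9. ¬(¬s → r), 0
10. ¬s, 0
11. ¬r, 0
Accessibility: 0R0, 0R1, 1R0, 1R1
Branch closes: r and ¬r both at 0.
Every branch closes (one shown): unsatisfiable in S5.

K, T, S4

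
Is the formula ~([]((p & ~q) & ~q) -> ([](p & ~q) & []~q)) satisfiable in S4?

1. ~([]((p & ~q) & ~q) -> ([](p & ~q) & []~q)), 0
2. []((p & ~q) & ~q), 0   [~->-rule on 1]
3. ~([](p & ~q) & []~q), 0   [~->-rule on 1]
4. (p & ~q) & ~q, 0   [[]-rule on 2 via 0R0]
5. p & ~q, 0   [&-rule on 4]
6. ~q, 0   [&-rule on 4]
7. p, 0   [&-rule on 5]
8. ~[](p & ~q), 0   [~&-rule on 3 (branches; this branch)]
9. ~(p & ~q), 1   [~[]-rule on 8: fresh world 1, 0R1]
10. (p & ~q) & ~q, 1   [[]-rule on 2 via 0R1]
11. p & ~q, 1   [&-rule on 10]
12. ~q, 1   [&-rule on 10]
13. p, 1   [&-rule on 11]
14. q, 1   [~&-rule on 9 (branches; this branch)]
Accessibility: 0R0, 0R1, 1R1
Branch closes: q and ~q both at 1.
All branches of the tableau close; one closing branch shown above.

Unsatisfiable (every branch closes)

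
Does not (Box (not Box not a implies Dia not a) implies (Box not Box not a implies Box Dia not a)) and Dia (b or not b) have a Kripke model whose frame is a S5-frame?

Unsatisfiable

1. not (Box (not Box not a implies Dia not a) implies (Box not Box not a implies Box Dia not a)) and Dia (b or not b), u
2. not (Box (not Box not a implies Dia not a) implies (Box not Box not a implies Box Dia not a)), u
3. Dia (b or not b), u
4. Box (not Box not a implies Dia not a), u
5. not (Box not Box not a implies Box Dia not a), u
6. Box not Box not a, u
7. not Box Dia not a, u
8. not Box not a implies Dia not a, u
9. not Box not a, u
10. Dia not a, u
11. b or not b, v
12. not Box not a implies Dia not a, v
13. not Box not a, v
14. not b, v
15. Dia not a, v
16. not Dia not a, w
17. not Box not a implies Dia not a, w
18. not Box not a, w
19. a, u
20. a, v
21. a, w
22. Dia not a, w
23. a, x
24. not Box not a implies Dia not a, x
25. not Box not a, x
26. Dia not a, x
27. not a, y
28. not Box not a implies Dia not a, y
29. not Box not a, y
30. a, y
Accessibility: uRu, uRv, uRw, uRx, uRy, vRu, vRv, vRw, vRx, vRy, wRu, wRv, wRw, wRx, wRy, xRu, xRv, xRw, xRx, xRy, yRu, yRv, yRw, yRx, yRy
Branch closes: a and not a both at y.
(One branch shown.) All branches close.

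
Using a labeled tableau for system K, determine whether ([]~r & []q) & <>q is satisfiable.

1. ([]~r & []q) & <>q, w0
2. []~r & []q, w0   [&-rule on 1]
3. <>q, w0   [&-rule on 1]
4. []~r, w0   [&-rule on 2]
5. []q, w0   [&-rule on 2]
6. q, w1   [<>-rule on 3: fresh world w1, w0Rw1]
7. ~r, w1   [[]-rule on 4 via w0Rw1]
Accessibility: w0Rw1

Satisfiable (open branch found)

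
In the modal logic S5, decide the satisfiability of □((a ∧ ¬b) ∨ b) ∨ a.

1. □((a ∧ ¬b) ∨ b) ∨ a, 0
2. a, 0   [∨-rule on 1 (branches; this branch)]
Accessibility: 0R0

Satisfiable (open branch found)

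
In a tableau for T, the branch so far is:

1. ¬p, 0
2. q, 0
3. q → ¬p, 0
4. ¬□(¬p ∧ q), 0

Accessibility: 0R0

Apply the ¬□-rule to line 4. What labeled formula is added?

a fresh world 1 with 0R1, and ¬(¬p ∧ q) at 1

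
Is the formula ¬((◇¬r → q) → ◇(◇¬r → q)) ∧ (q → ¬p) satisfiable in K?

1. ¬((◇¬r → q) → ◇(◇¬r → q)) ∧ (q → ¬p), 0
2. ¬((◇¬r → q) → ◇(◇¬r → q)), 0
3. q → ¬p, 0
4. ◇¬r → q, 0
5. ¬◇(◇¬r → q), 0
6. ¬p, 0
7. q, 0

Satisfiable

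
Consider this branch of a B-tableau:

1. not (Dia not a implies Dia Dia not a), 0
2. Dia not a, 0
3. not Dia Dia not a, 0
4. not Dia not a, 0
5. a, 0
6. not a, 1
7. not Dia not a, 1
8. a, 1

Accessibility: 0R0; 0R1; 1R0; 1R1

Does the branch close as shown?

Both a and not a appear at 1.

Yes, closed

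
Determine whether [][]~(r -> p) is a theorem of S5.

Invalid (countermodel exists)

Tableau for the negation ~[][]~(r -> p):
1. ~[][]~(r -> p), 0
2. ~[]~(r -> p), 1
3. r -> p, 2
4. p, 2
Accessibility: 0R0, 0R1, 0R2, 1R0, 1R1, 1R2, 2R0, 2R1, 2R2
The negation has an open branch (countermodel exists).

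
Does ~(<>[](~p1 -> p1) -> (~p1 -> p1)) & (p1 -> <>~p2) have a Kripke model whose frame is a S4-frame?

1. ~(<>[](~p1 -> p1) -> (~p1 -> p1)) & (p1 -> <>~p2), u
2. ~(<>[](~p1 -> p1) -> (~p1 -> p1)), u
3. p1 -> <>~p2, u
4. <>[](~p1 -> p1), u
5. ~(~p1 -> p1), u
6. ~p1, u
7. <>~p2, u
8. [](~p1 -> p1), v
9. ~p1 -> p1, v
10. p1, v
11. ~p2, w
Accessibility: uRu, uRv, uRw, vRv, wRw

Satisfiable (open branch found)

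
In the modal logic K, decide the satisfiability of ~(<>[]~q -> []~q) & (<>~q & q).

1. ~(<>[]~q -> []~q) & (<>~q & q), 0
2. ~(<>[]~q -> []~q), 0   [&-rule on 1]
3. <>~q & q, 0   [&-rule on 1]
4. <>[]~q, 0   [~->-rule on 2]
5. ~[]~q, 0   [~->-rule on 2]
6. <>~q, 0   [&-rule on 3]
7. q, 0   [&-rule on 3]
8. []~q, 1   [<>-rule on 4: fresh world 1, 0R1]
9. q, 2   [~[]-rule on 5: fresh world 2, 0R2]
10. ~q, 3   [<>-rule on 6: fresh world 3, 0R3]
Accessibility: 0R1, 0R2, 0R3

Yes, satisfiable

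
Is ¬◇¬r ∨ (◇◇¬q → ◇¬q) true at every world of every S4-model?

Yes, valid

Tableau for the negation ¬(¬◇¬r ∨ (◇◇¬q → ◇¬q)):
1. ¬(¬◇¬r ∨ (◇◇¬q → ◇¬q)), u
2. ◇¬r, u
3. ¬(◇◇¬q → ◇¬q), u
4. ◇◇¬q, u
5. ¬◇¬q, u
6. q, u
7. ¬r, v
8. q, v
9. ◇¬q, w
10. q, w
11. ¬q, x
12. q, x
Accessibility: uRu, uRv, uRw, uRx, vRv, wRw, wRx, xRx
Branch closes: q and ¬q both at x.
Every branch of the negation's tableau closes; the branch above is one of them.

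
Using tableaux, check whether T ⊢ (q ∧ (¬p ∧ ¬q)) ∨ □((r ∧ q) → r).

Tableau for the negation ¬((q ∧ (¬p ∧ ¬q)) ∨ □((r ∧ q) → r)):
1. ¬((q ∧ (¬p ∧ ¬q)) ∨ □((r ∧ q) → r)), 0
2. ¬(q ∧ (¬p ∧ ¬q)), 0
3. ¬□((r ∧ q) → r), 0
4. ¬(¬p ∧ ¬q), 0
5. q, 0
6. ¬((r ∧ q) → r), 1
7. r ∧ q, 1
8. ¬r, 1
9. r, 1
10. q, 1
Accessibility: 0R0, 0R1, 1R1
Branch closes: r and ¬r both at 1.
All branches of the negation close; one closing branch shown above.

Valid in T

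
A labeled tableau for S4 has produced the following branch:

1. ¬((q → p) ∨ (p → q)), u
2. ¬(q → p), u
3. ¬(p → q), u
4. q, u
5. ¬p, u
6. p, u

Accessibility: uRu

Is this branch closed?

Closed

Both p and ¬p appear at u.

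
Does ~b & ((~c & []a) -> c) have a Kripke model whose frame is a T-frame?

1. ~b & ((~c & []a) -> c), 0
2. ~b, 0
3. (~c & []a) -> c, 0
4. c, 0
Accessibility: 0R0

Satisfiable (open branch found)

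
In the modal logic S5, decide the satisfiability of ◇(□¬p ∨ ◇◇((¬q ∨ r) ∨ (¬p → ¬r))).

1. ◇(□¬p ∨ ◇◇((¬q ∨ r) ∨ (¬p → ¬r))), u
2. □¬p ∨ ◇◇((¬q ∨ r) ∨ (¬p → ¬r)), v   [◇-rule on 1: fresh world v, uRv]
3. ◇◇((¬q ∨ r) ∨ (¬p → ¬r)), v   [∨-rule on 2 (branches; this branch)]
4. ◇((¬q ∨ r) ∨ (¬p → ¬r)), w   [◇-rule on 3: fresh world w, vRw]
5. (¬q ∨ r) ∨ (¬p → ¬r), x   [◇-rule on 4: fresh world x, wRx]
6. ¬p → ¬r, x   [∨-rule on 5 (branches; this branch)]
7. ¬r, x   [→-rule on 6 (branches; this branch)]
Accessibility: uRu, uRv, uRw, uRx, vRu, vRv, vRw, vRx, wRu, wRv, wRw, wRx, xRu, xRv, xRw, xRx

Satisfiable (open branch found)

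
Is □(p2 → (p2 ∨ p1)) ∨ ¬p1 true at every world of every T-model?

Valid

Tableau for the negation ¬(□(p2 → (p2 ∨ p1)) ∨ ¬p1):
1. ¬(□(p2 → (p2 ∨ p1)) ∨ ¬p1), 0
2. ¬□(p2 → (p2 ∨ p1)), 0
3. p1, 0
4. ¬(p2 → (p2 ∨ p1)), 1
5. p2, 1
6. ¬(p2 ∨ p1), 1
7. ¬p2, 1
8. ¬p1, 1
Accessibility: 0R0, 0R1, 1R1
Branch closes: p2 and ¬p2 both at 1.
Every branch of the negation's tableau closes; the branch above is one of them.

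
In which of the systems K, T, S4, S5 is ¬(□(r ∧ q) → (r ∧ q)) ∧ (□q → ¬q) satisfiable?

K

K-tableau for the formula:
1. ¬(□(r ∧ q) → (r ∧ q)) ∧ (□q → ¬q), u
2. ¬(□(r ∧ q) → (r ∧ q)), u
3. □q → ¬q, u
4. □(r ∧ q), u
5. ¬(r ∧ q), u
6. ¬q, u
Complete open branch: satisfiable in K.
T-tableau for the formula:
1. ¬(□(r ∧ q) → (r ∧ q)) ∧ (□q → ¬q), u
2. ¬(□(r ∧ q) → (r ∧ q)), u
3. □q → ¬q, u
4. □(r ∧ q), u
5. ¬(r ∧ q), u
6. r ∧ q, u
7. r, u
8. q, u
9. ¬□q, u
10. ¬q, u
Accessibility: uRu
Branch closes: q and ¬q both at u.
Every branch closes (one shown): unsatisfiable in T, hence also in S4, S5 (every S4/S5-frame is a T-frame).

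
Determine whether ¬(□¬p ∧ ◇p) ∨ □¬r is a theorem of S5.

Yes, valid

Tableau for the negation ¬(¬(□¬p ∧ ◇p) ∨ □¬r):
1. ¬(¬(□¬p ∧ ◇p) ∨ □¬r), w0
2. □¬p ∧ ◇p, w0
3. ¬□¬r, w0
4. □¬p, w0
5. ◇p, w0
6. ¬p, w0
7. r, w1
8. ¬p, w1
9. p, w2
10. ¬p, w2
Accessibility: w0Rw0, w0Rw1, w0Rw2, w1Rw0, w1Rw1, w1Rw2, w2Rw0, w2Rw1, w2Rw2
Branch closes: p and ¬p both at w2.
All branches of the negation close; one closing branch shown above.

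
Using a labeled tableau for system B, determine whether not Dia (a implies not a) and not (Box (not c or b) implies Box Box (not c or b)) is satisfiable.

Satisfiable (open branch found)

1. not Dia (a implies not a) and not (Box (not c or b) implies Box Box (not c or b)), u
2. not Dia (a implies not a), u
3. not (Box (not c or b) implies Box Box (not c or b)), u
4. Box (not c or b), u
5. not Box Box (not c or b), u
6. not (a implies not a), u
7. a, u
8. not c or b, u
9. b, u
10. not Box (not c or b), v
11. not (a implies not a), v
12. a, v
13. not c or b, v
14. b, v
15. not (not c or b), w
16. c, w
17. not b, w
Accessibility: uRu, uRv, vRu, vRv, vRw, wRv, wRw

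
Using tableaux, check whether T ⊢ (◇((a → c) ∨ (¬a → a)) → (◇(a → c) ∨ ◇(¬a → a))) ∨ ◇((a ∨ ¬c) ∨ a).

Tableau for the negation ¬((◇((a → c) ∨ (¬a → a)) → (◇(a → c) ∨ ◇(¬a → a))) ∨ ◇((a ∨ ¬c) ∨ a)):
1. ¬((◇((a → c) ∨ (¬a → a)) → (◇(a → c) ∨ ◇(¬a → a))) ∨ ◇((a ∨ ¬c) ∨ a)), w0
2. ¬(◇((a → c) ∨ (¬a → a)) → (◇(a → c) ∨ ◇(¬a → a))), w0   [¬∨-rule on 1]
3. ¬◇((a ∨ ¬c) ∨ a), w0   [¬∨-rule on 1]
4. ◇((a → c) ∨ (¬a → a)), w0   [¬→-rule on 2]
5. ¬(◇(a → c) ∨ ◇(¬a → a)), w0   [¬→-rule on 2]
6. ¬◇(a → c), w0   [¬∨-rule on 5]
7. ¬◇(¬a → a), w0   [¬∨-rule on 5]
8. ¬((a ∨ ¬c) ∨ a), w0   [¬◇-rule on 3 via w0Rw0]
9. ¬(a ∨ ¬c), w0   [¬∨-rule on 8]
10. ¬a, w0   [¬∨-rule on 8]
11. c, w0   [¬∨-rule on 9]
12. ¬(a → c), w0   [¬◇-rule on 6 via w0Rw0]
13. a, w0   [¬→-rule on 12]
14. ¬c, w0   [¬→-rule on 12]
Accessibility: w0Rw0
Branch closes: a and ¬a both at w0.
All branches of the negation close; one closing branch shown above.

Valid in T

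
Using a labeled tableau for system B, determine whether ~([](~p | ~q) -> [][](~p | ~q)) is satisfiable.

1. ~([](~p | ~q) -> [][](~p | ~q)), u
2. [](~p | ~q), u
3. ~[][](~p | ~q), u
4. ~p | ~q, u
5. ~q, u
6. ~[](~p | ~q), v
7. ~p | ~q, v
8. ~q, v
9. ~(~p | ~q), w
10. p, w
11. q, w
Accessibility: uRu, uRv, vRu, vRv, vRw, wRv, wRw

Satisfiable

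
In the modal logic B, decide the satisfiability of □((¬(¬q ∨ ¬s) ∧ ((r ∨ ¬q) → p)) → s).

Satisfiable

1. □((¬(¬q ∨ ¬s) ∧ ((r ∨ ¬q) → p)) → s), 0
2. (¬(¬q ∨ ¬s) ∧ ((r ∨ ¬q) → p)) → s, 0
3. s, 0
Accessibility: 0R0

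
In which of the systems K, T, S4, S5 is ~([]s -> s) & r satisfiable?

T-tableau for the formula:
1. ~([]s -> s) & r, w0
2. ~([]s -> s), w0   [&-rule on 1]
3. r, w0   [&-rule on 1]
4. []s, w0   [~->-rule on 2]
5. ~s, w0   [~->-rule on 2]
6. s, w0   [[]-rule on 4 via w0Rw0]
Accessibility: w0Rw0
Branch closes: s and ~s both at w0.
Every branch closes (one shown): unsatisfiable in T, hence also in S4, S5 (every S4/S5-frame is a T-frame).
K-tableau for the formula:
1. ~([]s -> s) & r, w0
2. ~([]s -> s), w0   [&-rule on 1]
3. r, w0   [&-rule on 1]
4. []s, w0   [~->-rule on 2]
5. ~s, w0   [~->-rule on 2]
Complete open branch: satisfiable in K.

K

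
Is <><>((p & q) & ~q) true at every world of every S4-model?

Invalid (countermodel exists)

Tableau for the negation ~<><>((p & q) & ~q):
1. ~<><>((p & q) & ~q), u
2. ~<>((p & q) & ~q), u   [~<>-rule on 1 via uRu]
3. ~((p & q) & ~q), u   [~<>-rule on 2 via uRu]
4. q, u   [~&-rule on 3 (branches; this branch)]
Accessibility: uRu
The negation has an open branch (countermodel exists).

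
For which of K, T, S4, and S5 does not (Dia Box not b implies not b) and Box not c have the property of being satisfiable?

K, T, S4

S5-tableau for the formula:
1. not (Dia Box not b implies not b) and Box not c, 0
2. not (Dia Box not b implies not b), 0
3. Box not c, 0
4. Dia Box not b, 0
5. b, 0
6. not c, 0
7. Box not b, 1
8. not c, 1
9. not b, 0
Accessibility: 0R0, 0R1, 1R0, 1R1
Branch closes: b and not b both at 0.
Every branch closes (one shown): unsatisfiable in S5.
S4-tableau for the formula:
1. not (Dia Box not b implies not b) and Box not c, 0
2. not (Dia Box not b implies not b), 0
3. Box not c, 0
4. Dia Box not b, 0
5. b, 0
6. not c, 0
7. Box not b, 1
8. not c, 1
9. not b, 1
Accessibility: 0R0, 0R1, 1R1
Complete open branch: satisfiable in S4, hence also in K, T (this S4-model is also a K-model and a T-model).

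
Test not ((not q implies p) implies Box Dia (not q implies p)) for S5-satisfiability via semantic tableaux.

1. not ((not q implies p) implies Box Dia (not q implies p)), u
2. not q implies p, u
3. not Box Dia (not q implies p), u
4. p, u
5. not Dia (not q implies p), v
6. not (not q implies p), u
7. not q, u
8. not p, u
Accessibility: uRu, uRv, vRu, vRv
Branch closes: p and not p both at u.
All branches of the tableau close; one closing branch shown above.

No, unsatisfiable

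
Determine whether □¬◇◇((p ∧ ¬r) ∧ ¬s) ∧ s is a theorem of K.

Tableau for the negation ¬(□¬◇◇((p ∧ ¬r) ∧ ¬s) ∧ s):
1. ¬(□¬◇◇((p ∧ ¬r) ∧ ¬s) ∧ s), w0
2. ¬s, w0
The negation has an open branch (countermodel exists).

Invalid (countermodel exists)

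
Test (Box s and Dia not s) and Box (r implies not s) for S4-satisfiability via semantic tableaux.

1. (Box s and Dia not s) and Box (r implies not s), w0
2. Box s and Dia not s, w0   [and-rule on 1]
3. Box (r implies not s), w0   [and-rule on 1]
4. Box s, w0   [and-rule on 2]
5. Dia not s, w0   [and-rule on 2]
6. r implies not s, w0   [Box-rule on 3 via w0Rw0]
7. s, w0   [Box-rule on 4 via w0Rw0]
8. not r, w0   [implies-rule on 6 (branches; this branch)]
9. not s, w1   [Dia-rule on 5: fresh world w1, w0Rw1]
10. r implies not s, w1   [Box-rule on 3 via w0Rw1]
11. s, w1   [Box-rule on 4 via w0Rw1]
Accessibility: w0Rw0, w0Rw1, w1Rw1
Branch closes: s and not s both at w1.
All branches of the tableau close; one closing branch shown above.

Unsatisfiable (every branch closes)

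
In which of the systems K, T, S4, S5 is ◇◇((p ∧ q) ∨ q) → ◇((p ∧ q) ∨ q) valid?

S4, S5

S4-tableau for the negation ¬(◇◇((p ∧ q) ∨ q) → ◇((p ∧ q) ∨ q)):
1. ¬(◇◇((p ∧ q) ∨ q) → ◇((p ∧ q) ∨ q)), w0
2. ◇◇((p ∧ q) ∨ q), w0
3. ¬◇((p ∧ q) ∨ q), w0
4. ¬((p ∧ q) ∨ q), w0
5. ¬(p ∧ q), w0
6. ¬q, w0
7. ◇((p ∧ q) ∨ q), w1
8. ¬((p ∧ q) ∨ q), w1
9. ¬(p ∧ q), w1
10. ¬q, w1
11. (p ∧ q) ∨ q, w2
12. ¬((p ∧ q) ∨ q), w2
13. ¬(p ∧ q), w2
14. ¬q, w2
15. p ∧ q, w2
16. p, w2
17. q, w2
Accessibility: w0Rw0, w0Rw1, w0Rw2, w1Rw1, w1Rw2, w2Rw2
Branch closes: q and ¬q both at w2.
Every branch closes (one shown): valid in S4, hence also in S5 (every theorem of S4 is a theorem of S5).
T-tableau for the negation ¬(◇◇((p ∧ q) ∨ q) → ◇((p ∧ q) ∨ q)):
1. ¬(◇◇((p ∧ q) ∨ q) → ◇((p ∧ q) ∨ q)), w0
2. ◇◇((p ∧ q) ∨ q), w0
3. ¬◇((p ∧ q) ∨ q), w0
4. ¬((p ∧ q) ∨ q), w0
5. ¬(p ∧ q), w0
6. ¬q, w0
7. ◇((p ∧ q) ∨ q), w1
8. ¬((p ∧ q) ∨ q), w1
9. ¬(p ∧ q), w1
10. ¬q, w1
11. (p ∧ q) ∨ q, w2
12. q, w2
Accessibility: w0Rw0, w0Rw1, w1Rw1, w1Rw2, w2Rw2
Complete open branch: countermodel on a T-frame, so not valid in T, nor in K (the same frame is also a K-frame).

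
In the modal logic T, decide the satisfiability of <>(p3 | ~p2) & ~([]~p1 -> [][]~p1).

Satisfiable

1. <>(p3 | ~p2) & ~([]~p1 -> [][]~p1), w0
2. <>(p3 | ~p2), w0
3. ~([]~p1 -> [][]~p1), w0
4. []~p1, w0
5. ~[][]~p1, w0
6. ~p1, w0
7. p3 | ~p2, w1
8. ~p1, w1
9. ~p2, w1
10. ~[]~p1, w2
11. ~p1, w2
12. p1, w3
Accessibility: w0Rw0, w0Rw1, w0Rw2, w1Rw1, w2Rw2, w2Rw3, w3Rw3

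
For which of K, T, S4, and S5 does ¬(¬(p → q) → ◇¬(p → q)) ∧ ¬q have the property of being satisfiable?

K

T-tableau for the formula:
1. ¬(¬(p → q) → ◇¬(p → q)) ∧ ¬q, 0
2. ¬(¬(p → q) → ◇¬(p → q)), 0
3. ¬q, 0
4. ¬(p → q), 0
5. ¬◇¬(p → q), 0
6. p, 0
7. p → q, 0
8. q, 0
Accessibility: 0R0
Branch closes: q and ¬q both at 0.
Every branch closes (one shown): unsatisfiable in T, hence also in S4, S5 (every S4/S5-frame is a T-frame).
K-tableau for the formula:
1. ¬(¬(p → q) → ◇¬(p → q)) ∧ ¬q, 0
2. ¬(¬(p → q) → ◇¬(p → q)), 0
3. ¬q, 0
4. ¬(p → q), 0
5. ¬◇¬(p → q), 0
6. p, 0
Complete open branch: satisfiable in K.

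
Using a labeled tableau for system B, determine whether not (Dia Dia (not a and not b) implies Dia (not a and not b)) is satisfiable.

Satisfiable (open branch found)

1. not (Dia Dia (not a and not b) implies Dia (not a and not b)), 0
2. Dia Dia (not a and not b), 0   [neg-implies-rule on 1]
3. not Dia (not a and not b), 0   [neg-implies-rule on 1]
4. not (not a and not b), 0   [neg-Dia-rule on 3 via 0R0]
5. b, 0   [neg-and-rule on 4 (branches; this branch)]
6. Dia (not a and not b), 1   [Dia-rule on 2: fresh world 1, 0R1]
7. not (not a and not b), 1   [neg-Dia-rule on 3 via 0R1]
8. b, 1   [neg-and-rule on 7 (branches; this branch)]
9. not a and not b, 2   [Dia-rule on 6: fresh world 2, 1R2]
10. not a, 2   [and-rule on 9]
11. not b, 2   [and-rule on 9]
Accessibility: 0R0, 0R1, 1R0, 1R1, 1R2, 2R1, 2R2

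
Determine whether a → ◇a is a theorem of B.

Valid in B

Tableau for the negation ¬(a → ◇a):
1. ¬(a → ◇a), u
2. a, u
3. ¬◇a, u
4. ¬a, u
Accessibility: uRu
Branch closes: a and ¬a both at u.
Every branch of the negation's tableau closes; the branch above is one of them.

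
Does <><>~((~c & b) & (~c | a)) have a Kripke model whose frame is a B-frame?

1. <><>~((~c & b) & (~c | a)), 0
2. <>~((~c & b) & (~c | a)), 1
3. ~((~c & b) & (~c | a)), 2
4. ~(~c | a), 2
5. c, 2
6. ~a, 2
Accessibility: 0R0, 0R1, 1R0, 1R1, 1R2, 2R1, 2R2

Satisfiable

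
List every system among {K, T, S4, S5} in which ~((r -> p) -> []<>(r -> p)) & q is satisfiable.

S4-tableau for the formula:
1. ~((r -> p) -> []<>(r -> p)) & q, 0
2. ~((r -> p) -> []<>(r -> p)), 0
3. q, 0
4. r -> p, 0
5. ~[]<>(r -> p), 0
6. p, 0
7. ~<>(r -> p), 1
8. ~(r -> p), 1
9. r, 1
10. ~p, 1
Accessibility: 0R0, 0R1, 1R1
Complete open branch: satisfiable in S4, hence also in K, T (this S4-model is also a K-model and a T-model).
S5-tableau for the formula:
1. ~((r -> p) -> []<>(r -> p)) & q, 0
2. ~((r -> p) -> []<>(r -> p)), 0
3. q, 0
4. r -> p, 0
5. ~[]<>(r -> p), 0
6. p, 0
7. ~<>(r -> p), 1
8. ~(r -> p), 0
9. r, 0
10. ~p, 0
Accessibility: 0R0, 0R1, 1R0, 1R1
Branch closes: p and ~p both at 0.
Every branch closes (one shown): unsatisfiable in S5.

K, T, S4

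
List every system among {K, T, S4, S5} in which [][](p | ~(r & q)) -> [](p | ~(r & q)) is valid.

T, S4, S5

T-tableau for the negation ~([][](p | ~(r & q)) -> [](p | ~(r & q))):
1. ~([][](p | ~(r & q)) -> [](p | ~(r & q))), u
2. [][](p | ~(r & q)), u   [~->-rule on 1]
3. ~[](p | ~(r & q)), u   [~->-rule on 1]
4. [](p | ~(r & q)), u   [[]-rule on 2 via uRu]
5. p | ~(r & q), u   [[]-rule on 4 via uRu]
6. ~(r & q), u   [|-rule on 5 (branches; this branch)]
7. ~q, u   [~&-rule on 6 (branches; this branch)]
8. ~(p | ~(r & q)), v   [~[]-rule on 3: fresh world v, uRv]
9. ~p, v   [~|-rule on 8]
10. r & q, v   [~|-rule on 8]
11. r, v   [&-rule on 10]
12. q, v   [&-rule on 10]
13. [](p | ~(r & q)), v   [[]-rule on 2 via uRv]
14. p | ~(r & q), v   [[]-rule on 4 via uRv]
15. ~(r & q), v   [|-rule on 14 (branches; this branch)]
16. ~q, v   [~&-rule on 15 (branches; this branch)]
Accessibility: uRu, uRv, vRv
Branch closes: q and ~q both at v.
Every branch closes (one shown): valid in T, hence also in S4, S5 (every theorem of T is a theorem of S4 and S5).
K-tableau for the negation ~([][](p | ~(r & q)) -> [](p | ~(r & q))):
1. ~([][](p | ~(r & q)) -> [](p | ~(r & q))), u
2. [][](p | ~(r & q)), u   [~->-rule on 1]
3. ~[](p | ~(r & q)), u   [~->-rule on 1]
4. ~(p | ~(r & q)), v   [~[]-rule on 3: fresh world v, uRv]
5. ~p, v   [~|-rule on 4]
6. r & q, v   [~|-rule on 4]
7. r, v   [&-rule on 6]
8. q, v   [&-rule on 6]
9. [](p | ~(r & q)), v   [[]-rule on 2 via uRv]
Accessibility: uRv
Complete open branch: countermodel on a K-frame, so not valid in K.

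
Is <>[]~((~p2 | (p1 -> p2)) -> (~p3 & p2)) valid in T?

Tableau for the negation ~<>[]~((~p2 | (p1 -> p2)) -> (~p3 & p2)):
1. ~<>[]~((~p2 | (p1 -> p2)) -> (~p3 & p2)), w0
2. ~[]~((~p2 | (p1 -> p2)) -> (~p3 & p2)), w0
3. (~p2 | (p1 -> p2)) -> (~p3 & p2), w1
4. ~[]~((~p2 | (p1 -> p2)) -> (~p3 & p2)), w1
5. ~p3 & p2, w1
6. ~p3, w1
7. p2, w1
8. (~p2 | (p1 -> p2)) -> (~p3 & p2), w2
9. ~p3 & p2, w2
10. ~p3, w2
11. p2, w2
Accessibility: w0Rw0, w0Rw1, w1Rw1, w1Rw2, w2Rw2
The negation has an open branch (countermodel exists).

No, not valid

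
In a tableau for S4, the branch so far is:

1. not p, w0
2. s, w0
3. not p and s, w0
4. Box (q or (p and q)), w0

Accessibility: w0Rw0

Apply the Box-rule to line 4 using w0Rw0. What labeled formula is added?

q or (p and q), w0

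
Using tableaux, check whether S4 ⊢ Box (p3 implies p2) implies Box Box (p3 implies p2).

Valid in S4

Tableau for the negation not (Box (p3 implies p2) implies Box Box (p3 implies p2)):
1. not (Box (p3 implies p2) implies Box Box (p3 implies p2)), w0
2. Box (p3 implies p2), w0
3. not Box Box (p3 implies p2), w0
4. p3 implies p2, w0
5. p2, w0
6. not Box (p3 implies p2), w1
7. p3 implies p2, w1
8. p2, w1
9. not (p3 implies p2), w2
10. p3, w2
11. not p2, w2
12. p3 implies p2, w2
13. p2, w2
Accessibility: w0Rw0, w0Rw1, w0Rw2, w1Rw1, w1Rw2, w2Rw2
Branch closes: p2 and not p2 both at w2.
All branches of the negation close; one closing branch shown above.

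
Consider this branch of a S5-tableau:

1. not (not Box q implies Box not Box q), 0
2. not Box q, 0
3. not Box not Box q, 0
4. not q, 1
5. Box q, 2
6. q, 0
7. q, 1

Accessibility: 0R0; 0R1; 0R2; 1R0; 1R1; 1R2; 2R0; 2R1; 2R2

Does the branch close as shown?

Both q and not q appear at 1.

Closed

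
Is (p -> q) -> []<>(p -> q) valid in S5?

Valid

Tableau for the negation ~((p -> q) -> []<>(p -> q)):
1. ~((p -> q) -> []<>(p -> q)), 0
2. p -> q, 0   [~->-rule on 1]
3. ~[]<>(p -> q), 0   [~->-rule on 1]
4. q, 0   [->-rule on 2 (branches; this branch)]
5. ~<>(p -> q), 1   [~[]-rule on 3: fresh world 1, 0R1]
6. ~(p -> q), 0   [~<>-rule on 5 via 1R0]
7. p, 0   [~->-rule on 6]
8. ~q, 0   [~->-rule on 6]
Accessibility: 0R0, 0R1, 1R0, 1R1
Branch closes: q and ~q both at 0.
Every branch of the negation's tableau closes; the branch above is one of them.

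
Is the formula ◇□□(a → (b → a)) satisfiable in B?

1. ◇□□(a → (b → a)), 0
2. □□(a → (b → a)), 1
3. □(a → (b → a)), 0
4. □(a → (b → a)), 1
5. a → (b → a), 0
6. a → (b → a), 1
7. b → a, 0
8. b → a, 1
9. a, 0
10. a, 1
Accessibility: 0R0, 0R1, 1R0, 1R1

Satisfiable (open branch found)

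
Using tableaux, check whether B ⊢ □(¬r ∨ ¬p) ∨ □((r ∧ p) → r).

Yes, valid

Tableau for the negation ¬(□(¬r ∨ ¬p) ∨ □((r ∧ p) → r)):
1. ¬(□(¬r ∨ ¬p) ∨ □((r ∧ p) → r)), u
2. ¬□(¬r ∨ ¬p), u   [¬∨-rule on 1]
3. ¬□((r ∧ p) → r), u   [¬∨-rule on 1]
4. ¬(¬r ∨ ¬p), v   [¬□-rule on 2: fresh world v, uRv]
5. r, v   [¬∨-rule on 4]
6. p, v   [¬∨-rule on 4]
7. ¬((r ∧ p) → r), w   [¬□-rule on 3: fresh world w, uRw]
8. r ∧ p, w   [¬→-rule on 7]
9. ¬r, w   [¬→-rule on 7]
10. r, w   [∧-rule on 8]
11. p, w   [∧-rule on 8]
Accessibility: uRu, uRv, uRw, vRu, vRv, wRu, wRw
Branch closes: r and ¬r both at w.
All branches of the negation close; one closing branch shown above.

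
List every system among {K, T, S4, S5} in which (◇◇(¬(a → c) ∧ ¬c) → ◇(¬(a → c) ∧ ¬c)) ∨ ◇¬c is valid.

S4, S5

S4-tableau for the negation ¬((◇◇(¬(a → c) ∧ ¬c) → ◇(¬(a → c) ∧ ¬c)) ∨ ◇¬c):
1. ¬((◇◇(¬(a → c) ∧ ¬c) → ◇(¬(a → c) ∧ ¬c)) ∨ ◇¬c), w0
2. ¬(◇◇(¬(a → c) ∧ ¬c) → ◇(¬(a → c) ∧ ¬c)), w0
3. ¬◇¬c, w0
4. ◇◇(¬(a → c) ∧ ¬c), w0
5. ¬◇(¬(a → c) ∧ ¬c), w0
6. c, w0
7. ¬(¬(a → c) ∧ ¬c), w0
8. a → c, w0
9. ◇(¬(a → c) ∧ ¬c), w1
10. c, w1
11. ¬(¬(a → c) ∧ ¬c), w1
12. a → c, w1
13. ¬(a → c) ∧ ¬c, w2
14. ¬(a → c), w2
15. ¬c, w2
16. a, w2
17. c, w2
Accessibility: w0Rw0, w0Rw1, w0Rw2, w1Rw1, w1Rw2, w2Rw2
Branch closes: c and ¬c both at w2.
Every branch closes (one shown): valid in S4, hence also in S5 (every theorem of S4 is a theorem of S5).
T-tableau for the negation ¬((◇◇(¬(a → c) ∧ ¬c) → ◇(¬(a → c) ∧ ¬c)) ∨ ◇¬c):
1. ¬((◇◇(¬(a → c) ∧ ¬c) → ◇(¬(a → c) ∧ ¬c)) ∨ ◇¬c), w0
2. ¬(◇◇(¬(a → c) ∧ ¬c) → ◇(¬(a → c) ∧ ¬c)), w0
3. ¬◇¬c, w0
4. ◇◇(¬(a → c) ∧ ¬c), w0
5. ¬◇(¬(a → c) ∧ ¬c), w0
6. c, w0
7. ¬(¬(a → c) ∧ ¬c), w0
8. ◇(¬(a → c) ∧ ¬c), w1
9. c, w1
10. ¬(¬(a → c) ∧ ¬c), w1
11. ¬(a → c) ∧ ¬c, w2
12. ¬(a → c), w2
13. ¬c, w2
14. a, w2
Accessibility: w0Rw0, w0Rw1, w1Rw1, w1Rw2, w2Rw2
Complete open branch: countermodel on a T-frame, so not valid in T, nor in K (the same frame is also a K-frame).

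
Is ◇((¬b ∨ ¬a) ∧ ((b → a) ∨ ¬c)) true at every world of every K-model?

Tableau for the negation ¬◇((¬b ∨ ¬a) ∧ ((b → a) ∨ ¬c)):
1. ¬◇((¬b ∨ ¬a) ∧ ((b → a) ∨ ¬c)), w0
The negation has an open branch (countermodel exists).

No, not valid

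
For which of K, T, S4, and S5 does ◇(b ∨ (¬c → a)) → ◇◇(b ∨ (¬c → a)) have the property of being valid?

T, S4, S5

T-tableau for the negation ¬(◇(b ∨ (¬c → a)) → ◇◇(b ∨ (¬c → a))):
1. ¬(◇(b ∨ (¬c → a)) → ◇◇(b ∨ (¬c → a))), u
2. ◇(b ∨ (¬c → a)), u   [¬→-rule on 1]
3. ¬◇◇(b ∨ (¬c → a)), u   [¬→-rule on 1]
4. ¬◇(b ∨ (¬c → a)), u   [¬◇-rule on 3 via uRu]
5. ¬(b ∨ (¬c → a)), u   [¬◇-rule on 4 via uRu]
6. ¬b, u   [¬∨-rule on 5]
7. ¬(¬c → a), u   [¬∨-rule on 5]
8. ¬c, u   [¬→-rule on 7]
9. ¬a, u   [¬→-rule on 7]
10. b ∨ (¬c → a), v   [◇-rule on 2: fresh world v, uRv]
11. ¬◇(b ∨ (¬c → a)), v   [¬◇-rule on 3 via uRv]
12. ¬(b ∨ (¬c → a)), v   [¬◇-rule on 4 via uRv]
13. ¬b, v   [¬∨-rule on 12]
14. ¬(¬c → a), v   [¬∨-rule on 12]
15. ¬c, v   [¬→-rule on 14]
16. ¬a, v   [¬→-rule on 14]
17. ¬c → a, v   [∨-rule on 10 (branches; this branch)]
18. a, v   [→-rule on 17 (branches; this branch)]
Accessibility: uRu, uRv, vRv
Branch closes: a and ¬a both at v.
Every branch closes (one shown): valid in T, hence also in S4, S5 (every theorem of T is a theorem of S4 and S5).
K-tableau for the negation ¬(◇(b ∨ (¬c → a)) → ◇◇(b ∨ (¬c → a))):
1. ¬(◇(b ∨ (¬c → a)) → ◇◇(b ∨ (¬c → a))), u
2. ◇(b ∨ (¬c → a)), u   [¬→-rule on 1]
3. ¬◇◇(b ∨ (¬c → a)), u   [¬→-rule on 1]
4. b ∨ (¬c → a), v   [◇-rule on 2: fresh world v, uRv]
5. ¬◇(b ∨ (¬c → a)), v   [¬◇-rule on 3 via uRv]
6. ¬c → a, v   [∨-rule on 4 (branches; this branch)]
7. a, v   [→-rule on 6 (branches; this branch)]
Accessibility: uRv
Complete open branch: countermodel on a K-frame, so not valid in K.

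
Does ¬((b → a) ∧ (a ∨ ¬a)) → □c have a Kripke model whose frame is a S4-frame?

Satisfiable (open branch found)

1. ¬((b → a) ∧ (a ∨ ¬a)) → □c, w0
2. □c, w0
3. c, w0
Accessibility: w0Rw0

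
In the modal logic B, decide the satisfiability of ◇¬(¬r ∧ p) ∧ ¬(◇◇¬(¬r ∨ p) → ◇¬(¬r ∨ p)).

1. ◇¬(¬r ∧ p) ∧ ¬(◇◇¬(¬r ∨ p) → ◇¬(¬r ∨ p)), w0
2. ◇¬(¬r ∧ p), w0
3. ¬(◇◇¬(¬r ∨ p) → ◇¬(¬r ∨ p)), w0
4. ◇◇¬(¬r ∨ p), w0
5. ¬◇¬(¬r ∨ p), w0
6. ¬r ∨ p, w0
7. p, w0
8. ¬(¬r ∧ p), w1
9. ¬r ∨ p, w1
10. ¬p, w1
11. ¬r, w1
12. ◇¬(¬r ∨ p), w2
13. ¬r ∨ p, w2
14. p, w2
15. ¬(¬r ∨ p), w3
16. r, w3
17. ¬p, w3
Accessibility: w0Rw0, w0Rw1, w0Rw2, w1Rw0, w1Rw1, w2Rw0, w2Rw2, w2Rw3, w3Rw2, w3Rw3

Satisfiable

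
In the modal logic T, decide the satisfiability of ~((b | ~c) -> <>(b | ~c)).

No, unsatisfiable

1. ~((b | ~c) -> <>(b | ~c)), w0
2. b | ~c, w0
3. ~<>(b | ~c), w0
4. ~(b | ~c), w0
5. ~b, w0
6. c, w0
7. ~c, w0
Accessibility: w0Rw0
Branch closes: c and ~c both at w0.
All branches of the tableau close; one closing branch shown above.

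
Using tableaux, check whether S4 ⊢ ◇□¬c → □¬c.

Tableau for the negation ¬(◇□¬c → □¬c):
1. ¬(◇□¬c → □¬c), u
2. ◇□¬c, u
3. ¬□¬c, u
4. □¬c, v
5. ¬c, v
6. c, w
Accessibility: uRu, uRv, uRw, vRv, wRw
The negation has an open branch (countermodel exists).

Not valid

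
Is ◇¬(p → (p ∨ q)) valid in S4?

Invalid (countermodel exists)

Tableau for the negation ¬◇¬(p → (p ∨ q)):
1. ¬◇¬(p → (p ∨ q)), 0
2. p → (p ∨ q), 0
3. p ∨ q, 0
4. q, 0
Accessibility: 0R0
The negation has an open branch (countermodel exists).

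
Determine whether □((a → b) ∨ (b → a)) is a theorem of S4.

Valid

Tableau for the negation ¬□((a → b) ∨ (b → a)):
1. ¬□((a → b) ∨ (b → a)), u
2. ¬((a → b) ∨ (b → a)), v   [¬□-rule on 1: fresh world v, uRv]
3. ¬(a → b), v   [¬∨-rule on 2]
4. ¬(b → a), v   [¬∨-rule on 2]
5. a, v   [¬→-rule on 3]
6. ¬b, v   [¬→-rule on 3]
7. b, v   [¬→-rule on 4]
8. ¬a, v   [¬→-rule on 4]
Accessibility: uRu, uRv, vRv
Branch closes: b and ¬b both at v.
All branches of the negation close; one closing branch shown above.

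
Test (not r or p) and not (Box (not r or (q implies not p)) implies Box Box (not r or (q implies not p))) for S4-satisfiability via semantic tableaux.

1. (not r or p) and not (Box (not r or (q implies not p)) implies Box Box (not r or (q implies not p))), w0
2. not r or p, w0
3. not (Box (not r or (q implies not p)) implies Box Box (not r or (q implies not p))), w0
4. Box (not r or (q implies not p)), w0
5. not Box Box (not r or (q implies not p)), w0
6. not r or (q implies not p), w0
7. p, w0
8. q implies not p, w0
9. not q, w0
10. not Box (not r or (q implies not p)), w1
11. not r or (q implies not p), w1
12. q implies not p, w1
13. not p, w1
14. not (not r or (q implies not p)), w2
15. r, w2
16. not (q implies not p), w2
17. q, w2
18. p, w2
19. not r or (q implies not p), w2
20. q implies not p, w2
21. not p, w2
Accessibility: w0Rw0, w0Rw1, w0Rw2, w1Rw1, w1Rw2, w2Rw2
Branch closes: p and not p both at w2.
All branches of the tableau close; one closing branch shown above.

Unsatisfiable (every branch closes)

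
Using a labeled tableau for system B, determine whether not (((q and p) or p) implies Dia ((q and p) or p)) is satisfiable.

No, unsatisfiable

1. not (((q and p) or p) implies Dia ((q and p) or p)), u
2. (q and p) or p, u   [neg-implies-rule on 1]
3. not Dia ((q and p) or p), u   [neg-implies-rule on 1]
4. not ((q and p) or p), u   [neg-Dia-rule on 3 via uRu]
5. not (q and p), u   [neg-or-rule on 4]
6. not p, u   [neg-or-rule on 4]
7. q and p, u   [or-rule on 2 (branches; this branch)]
8. q, u   [and-rule on 7]
9. p, u   [and-rule on 7]
Accessibility: uRu
Branch closes: p and not p both at u.
(One branch shown.) All branches close.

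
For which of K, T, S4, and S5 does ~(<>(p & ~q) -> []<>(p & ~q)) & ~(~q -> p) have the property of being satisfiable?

S4-tableau for the formula:
1. ~(<>(p & ~q) -> []<>(p & ~q)) & ~(~q -> p), 0
2. ~(<>(p & ~q) -> []<>(p & ~q)), 0
3. ~(~q -> p), 0
4. <>(p & ~q), 0
5. ~[]<>(p & ~q), 0
6. ~q, 0
7. ~p, 0
8. p & ~q, 1
9. p, 1
10. ~q, 1
11. ~<>(p & ~q), 2
12. ~(p & ~q), 2
13. q, 2
Accessibility: 0R0, 0R1, 0R2, 1R1, 2R2
Complete open branch: satisfiable in S4, hence also in K, T (this S4-model is also a K-model and a T-model).
S5-tableau for the formula:
1. ~(<>(p & ~q) -> []<>(p & ~q)) & ~(~q -> p), 0
2. ~(<>(p & ~q) -> []<>(p & ~q)), 0
3. ~(~q -> p), 0
4. <>(p & ~q), 0
5. ~[]<>(p & ~q), 0
6. ~q, 0
7. ~p, 0
8. p & ~q, 1
9. p, 1
10. ~q, 1
11. ~<>(p & ~q), 2
12. ~(p & ~q), 0
13. ~(p & ~q), 1
14. ~(p & ~q), 2
15. q, 1
Accessibility: 0R0, 0R1, 0R2, 1R0, 1R1, 1R2, 2R0, 2R1, 2R2
Branch closes: q and ~q both at 1.
Every branch closes (one shown): unsatisfiable in S5.

K, T, S4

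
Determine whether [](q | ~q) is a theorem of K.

Tableau for the negation ~[](q | ~q):
1. ~[](q | ~q), u
2. ~(q | ~q), v
3. ~q, v
4. q, v
Accessibility: uRv
Branch closes: q and ~q both at v.
All branches of the negation close; one closing branch shown above.

Yes, valid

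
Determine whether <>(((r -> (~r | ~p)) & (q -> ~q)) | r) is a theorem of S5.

Invalid (countermodel exists)

Tableau for the negation ~<>(((r -> (~r | ~p)) & (q -> ~q)) | r):
1. ~<>(((r -> (~r | ~p)) & (q -> ~q)) | r), w0
2. ~(((r -> (~r | ~p)) & (q -> ~q)) | r), w0
3. ~((r -> (~r | ~p)) & (q -> ~q)), w0
4. ~r, w0
5. ~(q -> ~q), w0
6. q, w0
Accessibility: w0Rw0
The negation has an open branch (countermodel exists).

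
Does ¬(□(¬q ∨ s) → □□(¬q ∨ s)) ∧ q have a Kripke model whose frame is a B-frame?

1. ¬(□(¬q ∨ s) → □□(¬q ∨ s)) ∧ q, 0
2. ¬(□(¬q ∨ s) → □□(¬q ∨ s)), 0
3. q, 0
4. □(¬q ∨ s), 0
5. ¬□□(¬q ∨ s), 0
6. ¬q ∨ s, 0
7. s, 0
8. ¬□(¬q ∨ s), 1
9. ¬q ∨ s, 1
10. s, 1
11. ¬(¬q ∨ s), 2
12. q, 2
13. ¬s, 2
Accessibility: 0R0, 0R1, 1R0, 1R1, 1R2, 2R1, 2R2

Satisfiable (open branch found)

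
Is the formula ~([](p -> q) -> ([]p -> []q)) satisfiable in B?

Unsatisfiable (every branch closes)

1. ~([](p -> q) -> ([]p -> []q)), u
2. [](p -> q), u   [~->-rule on 1]
3. ~([]p -> []q), u   [~->-rule on 1]
4. []p, u   [~->-rule on 3]
5. ~[]q, u   [~->-rule on 3]
6. p -> q, u   [[]-rule on 2 via uRu]
7. p, u   [[]-rule on 4 via uRu]
8. q, u   [->-rule on 6 (branches; this branch)]
9. ~q, v   [~[]-rule on 5: fresh world v, uRv]
10. p -> q, v   [[]-rule on 2 via uRv]
11. p, v   [[]-rule on 4 via uRv]
12. q, v   [->-rule on 10 (branches; this branch)]
Accessibility: uRu, uRv, vRu, vRv
Branch closes: q and ~q both at v.
All branches of the tableau close; one closing branch shown above.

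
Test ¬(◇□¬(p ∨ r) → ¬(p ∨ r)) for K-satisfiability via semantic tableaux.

Satisfiable (open branch found)

1. ¬(◇□¬(p ∨ r) → ¬(p ∨ r)), 0
2. ◇□¬(p ∨ r), 0   [¬→-rule on 1]
3. p ∨ r, 0   [¬→-rule on 1]
4. r, 0   [∨-rule on 3 (branches; this branch)]
5. □¬(p ∨ r), 1   [◇-rule on 2: fresh world 1, 0R1]
Accessibility: 0R1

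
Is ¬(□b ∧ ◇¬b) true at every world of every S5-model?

Tableau for the negation □b ∧ ◇¬b:
1. □b ∧ ◇¬b, u
2. □b, u
3. ◇¬b, u
4. b, u
5. ¬b, v
6. b, v
Accessibility: uRu, uRv, vRu, vRv
Branch closes: b and ¬b both at v.
Every branch of the negation's tableau closes; the branch above is one of them.

Valid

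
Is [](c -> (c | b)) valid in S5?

Tableau for the negation ~[](c -> (c | b)):
1. ~[](c -> (c | b)), 0
2. ~(c -> (c | b)), 1
3. c, 1
4. ~(c | b), 1
5. ~c, 1
6. ~b, 1
Accessibility: 0R0, 0R1, 1R0, 1R1
Branch closes: c and ~c both at 1.
Every branch of the negation's tableau closes; the branch above is one of them.

Yes, valid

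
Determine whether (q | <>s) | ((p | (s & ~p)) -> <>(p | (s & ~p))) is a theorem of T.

Tableau for the negation ~((q | <>s) | ((p | (s & ~p)) -> <>(p | (s & ~p)))):
1. ~((q | <>s) | ((p | (s & ~p)) -> <>(p | (s & ~p)))), u
2. ~(q | <>s), u   [~|-rule on 1]
3. ~((p | (s & ~p)) -> <>(p | (s & ~p))), u   [~|-rule on 1]
4. ~q, u   [~|-rule on 2]
5. ~<>s, u   [~|-rule on 2]
6. p | (s & ~p), u   [~->-rule on 3]
7. ~<>(p | (s & ~p)), u   [~->-rule on 3]
8. ~s, u   [~<>-rule on 5 via uRu]
9. ~(p | (s & ~p)), u   [~<>-rule on 7 via uRu]
10. ~p, u   [~|-rule on 9]
11. ~(s & ~p), u   [~|-rule on 9]
12. s & ~p, u   [|-rule on 6 (branches; this branch)]
13. s, u   [&-rule on 12]
Accessibility: uRu
Branch closes: s and ~s both at u.
All branches of the negation close; one closing branch shown above.

Valid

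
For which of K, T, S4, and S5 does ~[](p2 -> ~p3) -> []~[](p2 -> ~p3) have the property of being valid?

S4-tableau for the negation ~(~[](p2 -> ~p3) -> []~[](p2 -> ~p3)):
1. ~(~[](p2 -> ~p3) -> []~[](p2 -> ~p3)), u
2. ~[](p2 -> ~p3), u   [~->-rule on 1]
3. ~[]~[](p2 -> ~p3), u   [~->-rule on 1]
4. ~(p2 -> ~p3), v   [~[]-rule on 2: fresh world v, uRv]
5. p2, v   [~->-rule on 4]
6. p3, v   [~->-rule on 4]
7. [](p2 -> ~p3), w   [~[]-rule on 3: fresh world w, uRw]
8. p2 -> ~p3, w   [[]-rule on 7 via wRw]
9. ~p3, w   [->-rule on 8 (branches; this branch)]
Accessibility: uRu, uRv, uRw, vRv, wRw
Complete open branch: countermodel on an S4-frame, so not valid in S4, nor in K, T (the same frame is also a K-frame and a T-frame).
S5-tableau for the negation ~(~[](p2 -> ~p3) -> []~[](p2 -> ~p3)):
1. ~(~[](p2 -> ~p3) -> []~[](p2 -> ~p3)), u
2. ~[](p2 -> ~p3), u   [~->-rule on 1]
3. ~[]~[](p2 -> ~p3), u   [~->-rule on 1]
4. ~(p2 -> ~p3), v   [~[]-rule on 2: fresh world v, uRv]
5. p2, v   [~->-rule on 4]
6. p3, v   [~->-rule on 4]
7. [](p2 -> ~p3), w   [~[]-rule on 3: fresh world w, uRw]
8. p2 -> ~p3, u   [[]-rule on 7 via wRu]
9. p2 -> ~p3, v   [[]-rule on 7 via wRv]
10. p2 -> ~p3, w   [[]-rule on 7 via wRw]
11. ~p3, u   [->-rule on 8 (branches; this branch)]
12. ~p3, v   [->-rule on 9 (branches; this branch)]
Accessibility: uRu, uRv, uRw, vRu, vRv, vRw, wRu, wRv, wRw
Branch closes: p3 and ~p3 both at v.
Every branch closes (one shown): valid in S5.

S5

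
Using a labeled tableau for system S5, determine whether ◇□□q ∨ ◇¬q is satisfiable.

Satisfiable

1. ◇□□q ∨ ◇¬q, u
2. ◇¬q, u
3. ¬q, v
Accessibility: uRu, uRv, vRu, vRv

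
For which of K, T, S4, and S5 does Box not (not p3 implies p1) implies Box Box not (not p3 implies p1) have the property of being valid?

S4-tableau for the negation not (Box not (not p3 implies p1) implies Box Box not (not p3 implies p1)):
1. not (Box not (not p3 implies p1) implies Box Box not (not p3 implies p1)), w0
2. Box not (not p3 implies p1), w0
3. not Box Box not (not p3 implies p1), w0
4. not (not p3 implies p1), w0
5. not p3, w0
6. not p1, w0
7. not Box not (not p3 implies p1), w1
8. not (not p3 implies p1), w1
9. not p3, w1
10. not p1, w1
11. not p3 implies p1, w2
12. not (not p3 implies p1), w2
13. not p3, w2
14. not p1, w2
15. p1, w2
Accessibility: w0Rw0, w0Rw1, w0Rw2, w1Rw1, w1Rw2, w2Rw2
Branch closes: p1 and not p1 both at w2.
Every branch closes (one shown): valid in S4, hence also in S5 (every theorem of S4 is a theorem of S5).
T-tableau for the negation not (Box not (not p3 implies p1) implies Box Box not (not p3 implies p1)):
1. not (Box not (not p3 implies p1) implies Box Box not (not p3 implies p1)), w0
2. Box not (not p3 implies p1), w0
3. not Box Box not (not p3 implies p1), w0
4. not (not p3 implies p1), w0
5. not p3, w0
6. not p1, w0
7. not Box not (not p3 implies p1), w1
8. not (not p3 implies p1), w1
9. not p3, w1
10. not p1, w1
11. not p3 implies p1, w2
12. p1, w2
Accessibility: w0Rw0, w0Rw1, w1Rw1, w1Rw2, w2Rw2
Complete open branch: countermodel on a T-frame, so not valid in T, nor in K (the same frame is also a K-frame).

S4, S5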